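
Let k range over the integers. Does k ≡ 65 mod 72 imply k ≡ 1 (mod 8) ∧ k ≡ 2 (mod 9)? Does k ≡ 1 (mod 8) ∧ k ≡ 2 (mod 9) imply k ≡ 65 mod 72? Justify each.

Equivalent; both directions hold.

Forward direction. Suppose k ≡ 65 (mod 72); write k = 72j + 65. Since 8 ∣ 72, reducing mod 8 gives k ≡ 65 ≡ 1 (mod 8); since 9 ∣ 72, reducing mod 9 gives k ≡ 65 ≡ 2 (mod 9).

Converse. If k ≡ 1 (mod 8) and k ≡ 2 (mod 9), then by the Chinese remainder theorem k ≡ 65 (mod 72). This is exactly k ≡ 65 (mod 72).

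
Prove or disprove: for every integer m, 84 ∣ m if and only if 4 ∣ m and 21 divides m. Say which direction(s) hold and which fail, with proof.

(⇒) If 84 ∣ m, write m = 84q. Since 84 = 21·4, m = 4·(21q), so 4 ∣ m; and since 84 = 4·21, m = 21·(4q), so 21 ∣ m.

(⇐) Suppose 4 ∣ m and 21 ∣ m. Any common multiple of 4 and 21 is a multiple of their lcm; here gcd(4, 21) = 1, so lcm(4, 21) = 4·21 = 84, so 84 ∣ m.

Both directions hold.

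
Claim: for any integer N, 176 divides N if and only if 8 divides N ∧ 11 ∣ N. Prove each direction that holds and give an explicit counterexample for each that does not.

(⇐) This fails: take N = 88. Both 8 ∣ 88 and 11 ∣ 88, yet 88 is not a multiple of 176 (since 88 = 0·176 + 88), so 176 ∤ 88.

(⇒) If 176 ∣ N, write N = 176q. Since 176 = 22·8, N = 8·(22q), so 8 ∣ N; and since 176 = 16·11, N = 11·(16q), so 11 ∣ N.

(⇒) holds; (⇐) fails.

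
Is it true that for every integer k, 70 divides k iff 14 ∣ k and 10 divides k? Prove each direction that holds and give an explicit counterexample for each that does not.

(⟹) If 70 ∣ k, write k = 70q. Since 70 = 5·14, k = 14·(5q), so 14 ∣ k; and since 70 = 7·10, k = 10·(7q), so 10 ∣ k.

(⟸) Suppose 14 ∣ k and 10 ∣ k. Any common multiple of 14 and 10 is a multiple of their lcm; here lcm(14, 10) = 14·10/gcd(14, 10) = 140/2 = 70, so 70 ∣ k.

Both implications hold.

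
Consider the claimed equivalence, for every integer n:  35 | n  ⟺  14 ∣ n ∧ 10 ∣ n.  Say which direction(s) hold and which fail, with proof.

(⇒) fails; (⇐) holds.

(⟹) This fails: take n = 35. Certainly 35 ∣ 35, but 14 ∤ 35.

(⟸) Suppose 14 ∣ n and 10 ∣ n. Any common multiple of 14 and 10 is a multiple of their lcm; here lcm(14, 10) = 14·10/gcd(14, 10) = 140/2 = 70, so 70 ∣ n. Since 35 ∣ 70, it follows that 35 ∣ n.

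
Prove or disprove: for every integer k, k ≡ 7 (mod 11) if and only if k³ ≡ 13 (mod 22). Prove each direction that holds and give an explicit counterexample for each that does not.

(⇒) This fails: take k = 18. Then 18 ≡ 7 (mod 11), but 18³ = 5832 ≡ 2 (mod 22), not 13.

(⇐) Conversely, the residues r modulo 22 with r³ ≡ 13 (mod 22) are exactly {7}, and each is ≡ 7 (mod 11).

Not equivalent: only (⇐) holds.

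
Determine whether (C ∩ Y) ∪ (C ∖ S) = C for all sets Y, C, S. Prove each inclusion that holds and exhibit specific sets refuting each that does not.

(⊆) holds; (⊇) fails.

(⊆) Let x ∈ (C ∩ Y) ∪ (C ∖ S). Then either x ∈ C and x ∉ Y, S; or x ∈ Y ∩ C and x ∉ S; or x ∈ Y ∩ C ∩ S. In each case x ∈ C, so (C ∩ Y) ∪ (C ∖ S) ⊆ C.

(⊇) This inclusion fails. Take Y = ∅, C = {1}, S = {1}; then 1 ∈ C but 1 ∉ (C ∩ Y) ∪ (C ∖ S).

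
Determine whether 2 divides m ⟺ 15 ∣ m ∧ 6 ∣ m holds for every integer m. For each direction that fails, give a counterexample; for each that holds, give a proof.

(⇒) fails; (⇐) holds.

[⇐] Suppose 15 ∣ m and 6 ∣ m. Any common multiple of 15 and 6 is a multiple of their lcm; here lcm(15, 6) = 15·6/gcd(15, 6) = 90/3 = 30, so 30 ∣ m. Since 2 ∣ 30, it follows that 2 ∣ m.

[⇒] This fails: take m = 2. Certainly 2 ∣ 2, but 15 ∤ 2.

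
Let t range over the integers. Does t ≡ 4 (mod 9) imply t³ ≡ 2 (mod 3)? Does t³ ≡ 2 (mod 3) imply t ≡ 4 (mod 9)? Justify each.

(⇒) This fails: take t = 4. Then 4 ≡ 4 (mod 9), but 4³ = 64 ≡ 1 (mod 3), not 2.

(⇐) This fails: take t = 2. Then 2³ = 8 ≡ 2 (mod 3), yet 2 ≡ 2 (mod 9), not 4.

Both directions fail.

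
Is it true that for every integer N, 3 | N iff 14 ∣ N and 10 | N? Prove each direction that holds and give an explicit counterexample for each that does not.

Forward direction. This fails: take N = 3. Certainly 3 ∣ 3, but 14 ∤ 3.

Converse. This fails: take N = 70. Both 14 ∣ 70 and 10 ∣ 70, yet 70 is not a multiple of 3 (since 70 = 23·3 + 1), so 3 ∤ 70.

Neither direction holds.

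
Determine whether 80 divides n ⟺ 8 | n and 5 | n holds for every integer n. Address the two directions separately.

[⇒] If 80 ∣ n, write n = 80q. Since 80 = 10·8, n = 8·(10q), so 8 ∣ n; and since 80 = 16·5, n = 5·(16q), so 5 ∣ n.

[⇐] This fails: take n = 40. Both 8 ∣ 40 and 5 ∣ 40, yet 40 is not a multiple of 80 (since 40 = 0·80 + 40), so 80 ∤ 40.

Only the forward implication holds.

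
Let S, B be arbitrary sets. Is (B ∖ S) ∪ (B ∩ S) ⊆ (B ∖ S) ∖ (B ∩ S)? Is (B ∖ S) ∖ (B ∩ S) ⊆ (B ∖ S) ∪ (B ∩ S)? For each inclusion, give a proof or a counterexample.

The sets are not equal: only the reverse inclusion holds.

(⟸) Let x ∈ (B ∖ S) ∖ (B ∩ S). Then x ∈ B and x ∉ S, from which x ∈ (B ∖ S) ∪ (B ∩ S).

(⟹) This inclusion fails. Take S = {1}, B = {1}; then 1 ∈ (B ∖ S) ∪ (B ∩ S) but 1 ∉ (B ∖ S) ∖ (B ∩ S).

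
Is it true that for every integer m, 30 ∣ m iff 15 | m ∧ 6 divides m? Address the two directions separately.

(←) Suppose 15 ∣ m and 6 ∣ m. Any common multiple of 15 and 6 is a multiple of their lcm; here lcm(15, 6) = 15·6/gcd(15, 6) = 90/3 = 30, so 30 ∣ m.

(→) If 30 ∣ m, write m = 30q. Since 30 = 2·15, m = 15·(2q), so 15 ∣ m; and since 30 = 5·6, m = 6·(5q), so 6 ∣ m.

Equivalent; both directions hold.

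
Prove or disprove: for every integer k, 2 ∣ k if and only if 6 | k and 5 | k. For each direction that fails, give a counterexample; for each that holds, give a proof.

(⟹) This fails: take k = 2. Certainly 2 ∣ 2, but 6 ∤ 2.

(⟸) Suppose 6 ∣ k and 5 ∣ k. Any common multiple of 6 and 5 is a multiple of their lcm; here gcd(6, 5) = 1, so lcm(6, 5) = 6·5 = 30, so 30 ∣ k. Since 2 ∣ 30, it follows that 2 ∣ k.

Not equivalent: only (⇐) holds.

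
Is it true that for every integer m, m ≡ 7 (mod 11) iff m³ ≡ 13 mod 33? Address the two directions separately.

The forward direction fails; the converse holds.

(→) This fails: take m = 18. Then 18 ≡ 7 (mod 11), but 18³ = 5832 ≡ 24 (mod 33), not 13.

(←) Conversely, the residues r modulo 33 with r³ ≡ 13 (mod 33) are exactly {7}, and each is ≡ 7 (mod 11).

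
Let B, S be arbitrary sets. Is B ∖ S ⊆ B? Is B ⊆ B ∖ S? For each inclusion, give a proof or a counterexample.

Only the forward inclusion holds.

Reverse inclusion. This inclusion fails. Take B = {1}, S = {1}; then 1 ∈ B but 1 ∉ B ∖ S.

Forward inclusion. Let x ∈ B ∖ S. Then x ∈ B and x ∉ S, from which x ∈ B.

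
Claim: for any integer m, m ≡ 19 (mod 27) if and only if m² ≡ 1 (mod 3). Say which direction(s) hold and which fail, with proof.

Only the forward direction holds.

(⇒) Suppose m ≡ 19 (mod 27). Then m² ≡ 19² = 361 (mod 27), and since 3 ∣ 27, also m² ≡ 1 (mod 3).

(⇐) This fails: take m = 1. Then 1² = 1 ≡ 1 (mod 3), yet 1 ≡ 1 (mod 27), not 19.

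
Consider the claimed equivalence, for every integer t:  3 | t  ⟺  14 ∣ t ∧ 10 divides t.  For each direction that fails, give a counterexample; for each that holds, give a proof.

[⇒] This fails: take t = 3. Certainly 3 ∣ 3, but 14 ∤ 3.

[⇐] This fails: take t = 70. Both 14 ∣ 70 and 10 ∣ 70, yet 70 is not a multiple of 3 (since 70 = 23·3 + 1), so 3 ∤ 70.

Neither implication holds.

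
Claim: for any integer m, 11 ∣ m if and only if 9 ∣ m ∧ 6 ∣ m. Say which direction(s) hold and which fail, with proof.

(⇒) fails and (⇐) fails.

(→) This fails: take m = 11. Certainly 11 ∣ 11, but 9 ∤ 11.

(←) This fails: take m = 18. Both 9 ∣ 18 and 6 ∣ 18, yet 18 is not a multiple of 11 (since 18 = 1·11 + 7), so 11 ∤ 18.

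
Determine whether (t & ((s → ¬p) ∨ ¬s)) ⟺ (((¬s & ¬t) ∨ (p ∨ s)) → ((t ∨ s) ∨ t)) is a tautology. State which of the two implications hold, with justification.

(⇒) Assume the antecedent. If s is true, the consequent reduces to true regardless of the other variables. If s is false, the antecedent forces (s = F, p = F, t = T) or (s = F, p = T, t = T), and the consequent holds there. Either way the consequent holds.

(⇐) This fails. Under s = T, p = F, t = F, the left side is false but the right side is true.

Only the forward implication holds.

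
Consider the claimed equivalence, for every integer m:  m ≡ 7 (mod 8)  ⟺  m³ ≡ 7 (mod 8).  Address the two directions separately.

Both implications hold.

(→) Suppose m ≡ 7 (mod 8). Write m = 8j + 7. Then (8j + 7)³ = 512j³ + 1344j² + 1176j + 343 = 8(64j³ + 168j² + 147j + 42) + 7, so m³ ≡ 7 (mod 8).

(←) Conversely, suppose m³ ≡ 7 (mod 8). The only residue r in {0, …, 7} with r³ ≡ 7 (mod 8) is r = 7, so m ≡ 7 (mod 8).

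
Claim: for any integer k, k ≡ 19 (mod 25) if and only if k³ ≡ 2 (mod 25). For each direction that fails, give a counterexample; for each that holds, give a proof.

(→) This fails: take k = 19. Then 19 ≡ 19 (mod 25), but 19³ = 6859 ≡ 9 (mod 25), not 2.

(←) This fails: take k = 3. Then 3³ = 27 ≡ 2 (mod 25), yet 3 ≡ 3 (mod 25), not 19.

Neither implication holds.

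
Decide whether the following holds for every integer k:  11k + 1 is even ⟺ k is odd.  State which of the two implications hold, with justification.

Converse. Suppose k is odd; write k = 2j + 1. Then 11k + 1 = 11·(2j + 1) + 1 = 2·11j + 12, which is even.

Forward direction. Suppose 11k + 1 is even. Since 11 is odd, 11k and k have the same parity, so 11k + 1 ≡ k + 1 (mod 2). As 1 is odd, 11k + 1 is even exactly when k is odd. Thus k is odd.

Both implications hold.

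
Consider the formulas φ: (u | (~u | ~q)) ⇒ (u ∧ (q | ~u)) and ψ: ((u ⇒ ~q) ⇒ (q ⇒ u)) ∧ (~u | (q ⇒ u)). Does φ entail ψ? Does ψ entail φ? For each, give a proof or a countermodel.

Not equivalent: only (⇒) holds.

[⇒] Assume the antecedent. If u is true, the consequent reduces to true regardless of the other variables. If u is false, the antecedent cannot hold. Either way the consequent holds.

[⇐] This fails. Under u = F, q = F, the left side is false but the right side is true.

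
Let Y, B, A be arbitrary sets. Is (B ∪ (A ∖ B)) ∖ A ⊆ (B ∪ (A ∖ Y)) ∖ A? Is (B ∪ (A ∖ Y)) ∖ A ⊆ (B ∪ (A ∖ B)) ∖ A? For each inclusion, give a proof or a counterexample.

Both inclusions hold.

(⊆) Let x ∈ (B ∪ (A ∖ B)) ∖ A. Then either x ∈ B and x ∉ Y, A; or x ∈ Y ∩ B and x ∉ A. In each case x ∈ (B ∪ (A ∖ Y)) ∖ A, so (B ∪ (A ∖ B)) ∖ A ⊆ (B ∪ (A ∖ Y)) ∖ A.

(⊇) Let x ∈ (B ∪ (A ∖ Y)) ∖ A. Then either x ∈ B and x ∉ Y, A; or x ∈ Y ∩ B and x ∉ A. In each case x ∈ (B ∪ (A ∖ B)) ∖ A, so (B ∪ (A ∖ Y)) ∖ A ⊆ (B ∪ (A ∖ B)) ∖ A.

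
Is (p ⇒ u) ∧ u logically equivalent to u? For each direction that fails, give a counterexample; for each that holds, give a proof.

(⟹) Assume the antecedent. If u is true, u reduces to true regardless of the other variables. If u is false, the antecedent cannot hold. Either way u holds.

(⟸) Assume the antecedent. If u is true, (p ⇒ u) ∧ u reduces to true regardless of the other variables. If u is false, the antecedent cannot hold. Either way (p ⇒ u) ∧ u holds.

Both directions hold; the statement is true.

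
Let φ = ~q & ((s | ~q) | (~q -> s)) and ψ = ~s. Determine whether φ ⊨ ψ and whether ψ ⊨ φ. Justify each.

(→) This fails. Under s = T, q = F, the left side is true but the right side is false.

(←) This fails. Under s = F, q = T, the left side is false but the right side is true.

(⇒) fails and (⇐) fails.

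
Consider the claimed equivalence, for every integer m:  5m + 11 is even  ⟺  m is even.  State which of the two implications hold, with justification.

Forward direction. This fails: m = 5 gives 5m + 11 = 36, which is even, but 5 is odd, not even.

Converse. This also fails: m = 6 is even, but 5m + 11 = 41 is odd, not even.

Neither implication holds.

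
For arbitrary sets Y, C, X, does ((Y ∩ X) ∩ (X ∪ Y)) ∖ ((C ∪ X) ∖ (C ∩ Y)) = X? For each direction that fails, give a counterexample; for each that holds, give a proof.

Only the forward inclusion holds.

Forward inclusion. Let x ∈ ((Y ∩ X) ∩ (X ∪ Y)) ∖ ((C ∪ X) ∖ (C ∩ Y)). Then x ∈ Y ∩ C ∩ X, from which x ∈ X.

Reverse inclusion. This inclusion fails. Take Y = ∅, C = ∅, X = {1}; then 1 ∈ X but 1 ∉ ((Y ∩ X) ∩ (X ∪ Y)) ∖ ((C ∪ X) ∖ (C ∩ Y)).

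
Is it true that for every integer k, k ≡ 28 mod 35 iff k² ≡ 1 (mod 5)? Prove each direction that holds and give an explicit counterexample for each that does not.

Forward direction. This fails: take k = 28. Then 28 ≡ 28 (mod 35), but 28² = 784 ≡ 4 (mod 5), not 1.

Converse. This fails: take k = 1. Then 1² = 1 ≡ 1 (mod 5), yet 1 ≡ 1 (mod 35), not 28.

Both directions fail.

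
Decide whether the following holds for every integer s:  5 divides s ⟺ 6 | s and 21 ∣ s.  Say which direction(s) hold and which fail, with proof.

(⇒) This fails: take s = 5. Certainly 5 ∣ 5, but 6 ∤ 5.

(⇐) This fails: take s = 42. Both 6 ∣ 42 and 21 ∣ 42, yet 42 is not a multiple of 5 (since 42 = 8·5 + 2), so 5 ∤ 42.

(⇒) fails and (⇐) fails.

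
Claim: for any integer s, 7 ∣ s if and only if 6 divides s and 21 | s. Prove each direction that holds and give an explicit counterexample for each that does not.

(⟹) This fails: take s = 7. Certainly 7 ∣ 7, but 6 ∤ 7.

(⟸) Suppose 6 ∣ s and 21 ∣ s. Any common multiple of 6 and 21 is a multiple of their lcm; here lcm(6, 21) = 6·21/gcd(6, 21) = 126/3 = 42, so 42 ∣ s. Since 7 ∣ 42, it follows that 7 ∣ s.

Only the reverse direction holds.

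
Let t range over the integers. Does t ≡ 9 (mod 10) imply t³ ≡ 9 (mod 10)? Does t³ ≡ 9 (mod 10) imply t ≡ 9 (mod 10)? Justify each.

[⇒] Suppose t ≡ 9 (mod 10). Write t = 10j + 9. Then (10j + 9)³ = 1000j³ + 2700j² + 2430j + 729 = 10(100j³ + 270j² + 243j + 72) + 9, so t³ ≡ 9 (mod 10).

[⇐] For the converse, argue contrapositively. If t ≢ 9 (mod 10), then t is congruent to one of 0, 1, 2, 3, 4, 5, 6, 7, 8 modulo 10, and these give t³ ≡ 0, 1, 8, 7, 4, 5, 6, 3, 2 respectively — never 9.

Both directions hold; the statement is true.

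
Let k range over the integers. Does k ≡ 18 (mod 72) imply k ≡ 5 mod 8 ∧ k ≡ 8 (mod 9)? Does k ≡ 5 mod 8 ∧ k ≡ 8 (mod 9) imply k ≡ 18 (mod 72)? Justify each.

(⇒) This fails: k = 18 gives 18 ≡ 18 (mod 72) but 18 ≡ 2 (mod 8), so the conjunction on the right does not hold.

(⇐) This fails: k = 53 satisfies both congruences on the right (53 ≡ 5 mod 8 and 53 ≡ 8 mod 9) yet 53 ≡ 53 (mod 72), not 18.

Neither implication holds.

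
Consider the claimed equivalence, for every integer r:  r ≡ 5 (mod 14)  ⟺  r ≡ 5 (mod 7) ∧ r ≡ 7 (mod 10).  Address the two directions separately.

Converse. If r ≡ 5 (mod 7) and r ≡ 7 (mod 10), then by the Chinese remainder theorem r ≡ 47 (mod 70). Since 47 ≡ 5 (mod 14) and 14 ∣ 70, we get r ≡ 5 (mod 14).

Forward direction. This fails: r = 33 gives 33 ≡ 5 (mod 14) but 33 ≡ 3 (mod 10), so the conjunction on the right does not hold.

Not equivalent: only (⇐) holds.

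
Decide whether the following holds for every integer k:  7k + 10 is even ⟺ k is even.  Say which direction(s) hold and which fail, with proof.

Equivalent; both directions hold.

(→) Suppose 7k + 10 is even. Since 7 is odd, 7k and k have the same parity, so 7k + 10 ≡ k + 10 (mod 2). As 10 is even, 7k + 10 is even exactly when k is even. Thus k is even.

(←) Conversely, suppose k is even; write k = 2j. Then 7k + 10 = 7·(2j) + 10 = 2·7j + 10, which is even.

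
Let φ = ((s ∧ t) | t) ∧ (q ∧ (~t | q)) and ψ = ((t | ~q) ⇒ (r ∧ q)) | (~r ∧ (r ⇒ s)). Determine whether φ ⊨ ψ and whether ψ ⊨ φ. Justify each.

(⇒) Assume the antecedent. If s is true, the antecedent forces (s = T, q = T, r = F, t = T) or (s = T, q = T, r = T, t = T), and the consequent holds there. If s is false, the antecedent forces (s = F, q = T, r = F, t = T) or (s = F, q = T, r = T, t = T), and the consequent holds there. Either way the consequent holds.

(⇐) This fails. Under s = F, q = F, r = F, t = F, the left side is false but the right side is true.

Only the forward implication holds.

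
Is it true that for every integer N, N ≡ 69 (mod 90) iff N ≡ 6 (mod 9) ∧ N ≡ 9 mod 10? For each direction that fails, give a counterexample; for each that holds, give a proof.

Both implications hold.

Forward direction. Suppose N ≡ 69 (mod 90); write N = 90j + 69. Since 9 ∣ 90, reducing mod 9 gives N ≡ 69 ≡ 6 (mod 9); since 10 ∣ 90, reducing mod 10 gives N ≡ 69 ≡ 9 (mod 10).

Converse. If N ≡ 6 (mod 9) and N ≡ 9 (mod 10), then by the Chinese remainder theorem N ≡ 69 (mod 90). This is exactly N ≡ 69 (mod 90).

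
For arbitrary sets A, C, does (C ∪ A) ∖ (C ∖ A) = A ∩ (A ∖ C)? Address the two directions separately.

The sets are not equal: only the reverse inclusion holds.

Forward inclusion. This inclusion fails. Take A = {1}, C = {1}; then 1 ∈ (C ∪ A) ∖ (C ∖ A) but 1 ∉ A ∩ (A ∖ C).

Reverse inclusion. Let x ∈ A ∩ (A ∖ C). Then x ∈ A and x ∉ C, from which x ∈ (C ∪ A) ∖ (C ∖ A).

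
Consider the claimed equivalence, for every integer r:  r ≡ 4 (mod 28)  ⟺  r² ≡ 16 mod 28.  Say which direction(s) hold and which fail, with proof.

[⇐] This fails: take r = 10. Then 10² = 100 ≡ 16 (mod 28), yet 10 ≡ 10 (mod 28), not 4.

[⇒] Suppose r ≡ 4 (mod 28). Write r = 28j + 4. Then (28j + 4)² = 784j² + 224j + 16 = 28(28j² + 8j) + 16, so r² ≡ 16 (mod 28).

(⇒) holds; (⇐) fails.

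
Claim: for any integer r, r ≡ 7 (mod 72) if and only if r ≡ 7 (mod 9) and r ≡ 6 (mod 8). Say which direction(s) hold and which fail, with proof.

Forward direction. This fails: r = 7 gives 7 ≡ 7 (mod 72) but 7 ≡ 7 (mod 8), so the conjunction on the right does not hold.

Converse. This fails: r = 70 satisfies both congruences on the right (70 ≡ 7 mod 9 and 70 ≡ 6 mod 8) yet 70 ≡ 70 (mod 72), not 7.

(⇒) fails and (⇐) fails.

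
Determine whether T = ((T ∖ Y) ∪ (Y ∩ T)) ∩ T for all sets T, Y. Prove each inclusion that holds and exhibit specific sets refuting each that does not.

Reverse inclusion. Let x ∈ ((T ∖ Y) ∪ (Y ∩ T)) ∩ T. Then either x ∈ T and x ∉ Y; or x ∈ T ∩ Y. In each case x ∈ T, so ((T ∖ Y) ∪ (Y ∩ T)) ∩ T ⊆ T.

Forward inclusion. Let x ∈ T. Then either x ∈ T and x ∉ Y; or x ∈ T ∩ Y. In each case x ∈ ((T ∖ Y) ∪ (Y ∩ T)) ∩ T, so T ⊆ ((T ∖ Y) ∪ (Y ∩ T)) ∩ T.

Both inclusions hold; the sets are equal.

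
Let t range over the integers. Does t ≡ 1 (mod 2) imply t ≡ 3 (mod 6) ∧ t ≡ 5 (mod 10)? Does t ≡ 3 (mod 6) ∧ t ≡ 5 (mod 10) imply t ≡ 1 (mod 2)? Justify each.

(→) This fails: t = 1 gives 1 ≡ 1 (mod 2) but 1 ≡ 1 (mod 6), so the conjunction on the right does not hold.

(←) Conversely, if t ≡ 3 (mod 6) and t ≡ 5 (mod 10), then by the Chinese remainder theorem t ≡ 15 (mod 30). Since 15 ≡ 1 (mod 2) and 2 ∣ 30, we get t ≡ 1 (mod 2).

Not equivalent: only (⇐) holds.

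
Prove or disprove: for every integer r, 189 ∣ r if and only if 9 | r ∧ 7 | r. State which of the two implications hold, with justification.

Converse. This fails: take r = 63. Both 9 ∣ 63 and 7 ∣ 63, yet 63 is not a multiple of 189 (since 63 = 0·189 + 63), so 189 ∤ 63.

Forward direction. If 189 ∣ r, write r = 189q. Since 189 = 21·9, r = 9·(21q), so 9 ∣ r; and since 189 = 27·7, r = 7·(27q), so 7 ∣ r.

Not equivalent: only (⇒) holds.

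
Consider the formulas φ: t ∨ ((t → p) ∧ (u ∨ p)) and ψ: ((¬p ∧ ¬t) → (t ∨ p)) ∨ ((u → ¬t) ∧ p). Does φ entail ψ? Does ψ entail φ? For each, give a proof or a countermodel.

[⇒] This fails. Under u = T, t = F, p = F, the left side is true but the right side is false.

[⇐] Assume the antecedent. If t is true, t ∨ ((t → p) ∧ (u ∨ p)) reduces to true regardless of the other variables. If t is false, the antecedent forces (u = F, t = F, p = T) or (u = T, t = F, p = T), and t ∨ ((t → p) ∧ (u ∨ p)) holds there. Either way t ∨ ((t → p) ∧ (u ∨ p)) holds.

The forward direction fails; the converse holds.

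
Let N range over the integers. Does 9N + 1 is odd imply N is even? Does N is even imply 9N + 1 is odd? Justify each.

Forward direction. Suppose 9N + 1 is odd. Since 9 is odd, 9N and N have the same parity, so 9N + 1 ≡ N + 1 (mod 2). As 1 is odd, 9N + 1 is odd exactly when N is even. Thus N is even.

Converse. Suppose N is even; write N = 2j. Then 9N + 1 = 9·(2j) + 1 = 2·9j + 1, which is odd.

Equivalent; both directions hold.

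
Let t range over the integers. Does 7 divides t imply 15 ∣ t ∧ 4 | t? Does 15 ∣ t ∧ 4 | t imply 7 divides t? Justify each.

[⇒] This fails: take t = 7. Certainly 7 ∣ 7, but 15 ∤ 7.

[⇐] This fails: take t = 60. Both 15 ∣ 60 and 4 ∣ 60, yet 60 is not a multiple of 7 (since 60 = 8·7 + 4), so 7 ∤ 60.

Both directions fail.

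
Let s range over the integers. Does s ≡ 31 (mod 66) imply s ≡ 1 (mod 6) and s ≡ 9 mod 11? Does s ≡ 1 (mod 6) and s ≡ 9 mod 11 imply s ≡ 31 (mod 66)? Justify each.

The biconditional holds.

[⇒] Suppose s ≡ 31 (mod 66); write s = 66j + 31. Since 6 ∣ 66, reducing mod 6 gives s ≡ 31 ≡ 1 (mod 6); since 11 ∣ 66, reducing mod 11 gives s ≡ 31 ≡ 9 (mod 11).

[⇐] Conversely, if s ≡ 1 (mod 6) and s ≡ 9 (mod 11), then by the Chinese remainder theorem s ≡ 31 (mod 66). This is exactly s ≡ 31 (mod 66).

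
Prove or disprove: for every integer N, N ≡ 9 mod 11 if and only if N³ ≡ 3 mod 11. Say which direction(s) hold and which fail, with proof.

(←) Suppose N³ ≡ 3 (mod 11). The only residue r in {0, …, 10} with r³ ≡ 3 (mod 11) is r = 9, so N ≡ 9 (mod 11).

(→) Suppose N ≡ 9 mod 11. Write N = 11j + 9. Then (11j + 9)³ = 1331j³ + 3267j² + 2673j + 729 = 11(121j³ + 297j² + 243j + 66) + 3, so N³ ≡ 3 (mod 11).

Equivalent; both directions hold.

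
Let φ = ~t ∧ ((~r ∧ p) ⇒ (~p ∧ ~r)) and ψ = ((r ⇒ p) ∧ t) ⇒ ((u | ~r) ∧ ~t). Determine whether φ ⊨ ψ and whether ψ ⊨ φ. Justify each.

Only the forward direction holds.

[⇒] Assume the antecedent. If t is true, the antecedent cannot hold. If t is false, the consequent reduces to true regardless of the other variables. Either way the consequent holds.

[⇐] This fails. Under u = F, t = T, r = T, p = F, the left side is false but the right side is true.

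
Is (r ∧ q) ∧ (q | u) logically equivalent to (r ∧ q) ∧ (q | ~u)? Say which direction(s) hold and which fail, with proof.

Equivalent; both directions hold.

(⟸) Assume the antecedent. If u is true, the antecedent forces (u = T, q = T, r = T), and (r ∧ q) ∧ (q | u) holds there. If u is false, the antecedent forces (u = F, q = T, r = T), and (r ∧ q) ∧ (q | u) holds there. Either way (r ∧ q) ∧ (q | u) holds.

(⟹) Assume the antecedent. If u is true, the antecedent forces (u = T, q = T, r = T), and (r ∧ q) ∧ (q | ~u) holds there. If u is false, the antecedent forces (u = F, q = T, r = T), and (r ∧ q) ∧ (q | ~u) holds there. Either way (r ∧ q) ∧ (q | ~u) holds.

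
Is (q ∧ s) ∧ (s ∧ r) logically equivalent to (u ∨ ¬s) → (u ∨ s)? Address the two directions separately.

The forward direction holds; the converse fails.

Forward direction. Assume the antecedent. If s is true, (u ∨ ¬s) → (u ∨ s) reduces to true regardless of the other variables. If s is false, the antecedent cannot hold. Either way (u ∨ ¬s) → (u ∨ s) holds.

Converse. This fails. Under s = T, r = F, u = F, q = F, the left side is false but the right side is true.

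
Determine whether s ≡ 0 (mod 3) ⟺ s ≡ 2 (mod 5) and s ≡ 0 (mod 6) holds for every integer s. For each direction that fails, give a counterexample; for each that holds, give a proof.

Only the converse holds.

(⟹) This fails: s = 0 gives 0 ≡ 0 (mod 3) but 0 ≡ 0 (mod 5), so the conjunction on the right does not hold.

(⟸) Conversely, if s ≡ 2 (mod 5) and s ≡ 0 (mod 6), then by the Chinese remainder theorem s ≡ 12 (mod 30). Since 12 ≡ 0 (mod 3) and 3 ∣ 30, we get s ≡ 0 (mod 3).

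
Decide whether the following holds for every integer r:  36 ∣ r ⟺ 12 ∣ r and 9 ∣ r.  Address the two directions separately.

[⇒] If 36 ∣ r, write r = 36q. Since 36 = 3·12, r = 12·(3q), so 12 ∣ r; and since 36 = 4·9, r = 9·(4q), so 9 ∣ r.

[⇐] Suppose 12 ∣ r and 9 ∣ r. Any common multiple of 12 and 9 is a multiple of their lcm; here lcm(12, 9) = 12·9/gcd(12, 9) = 108/3 = 36, so 36 ∣ r.

Equivalent; both directions hold.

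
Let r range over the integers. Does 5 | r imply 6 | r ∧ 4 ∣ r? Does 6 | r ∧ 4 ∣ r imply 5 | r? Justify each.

Neither implication holds.

(⇒) This fails: take r = 5. Certainly 5 ∣ 5, but 6 ∤ 5.

(⇐) This fails: take r = 12. Both 6 ∣ 12 and 4 ∣ 12, yet 12 is not a multiple of 5 (since 12 = 2·5 + 2), so 5 ∤ 12.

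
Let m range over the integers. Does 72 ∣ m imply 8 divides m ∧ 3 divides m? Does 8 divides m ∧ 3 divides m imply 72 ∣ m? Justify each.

The forward direction holds; the converse fails.

Converse. This fails: take m = 24. Both 8 ∣ 24 and 3 ∣ 24, yet 24 is not a multiple of 72 (since 24 = 0·72 + 24), so 72 ∤ 24.

Forward direction. If 72 ∣ m, write m = 72q. Since 72 = 9·8, m = 8·(9q), so 8 ∣ m; and since 72 = 24·3, m = 3·(24q), so 3 ∣ m.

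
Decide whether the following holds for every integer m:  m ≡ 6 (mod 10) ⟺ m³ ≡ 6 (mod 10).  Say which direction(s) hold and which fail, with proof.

Both directions hold.

[⇐] For the converse, argue contrapositively. If m ≢ 6 (mod 10), then m is congruent to one of 0, 1, 2, 3, 4, 5, 7, 8, 9 modulo 10, and these give m³ ≡ 0, 1, 8, 7, 4, 5, 3, 2, 9 respectively — never 6.

[⇒] Suppose m ≡ 6 (mod 10). Write m = 10j + 6. Then (10j + 6)³ = 1000j³ + 1800j² + 1080j + 216 = 10(100j³ + 180j² + 108j + 21) + 6, so m³ ≡ 6 (mod 10).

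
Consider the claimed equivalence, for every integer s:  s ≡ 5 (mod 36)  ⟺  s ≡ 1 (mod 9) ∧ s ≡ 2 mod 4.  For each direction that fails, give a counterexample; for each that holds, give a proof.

Neither direction holds.

[⇒] This fails: s = 5 gives 5 ≡ 5 (mod 36) but 5 ≡ 5 (mod 9), so the conjunction on the right does not hold.

[⇐] This fails: s = 10 satisfies both congruences on the right (10 ≡ 1 mod 9 and 10 ≡ 2 mod 4) yet 10 ≡ 10 (mod 36), not 5.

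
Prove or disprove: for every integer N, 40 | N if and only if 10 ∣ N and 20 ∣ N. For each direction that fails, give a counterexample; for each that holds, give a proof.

(⇒) If 40 ∣ N, write N = 40q. Since 40 = 4·10, N = 10·(4q), so 10 ∣ N; and since 40 = 2·20, N = 20·(2q), so 20 ∣ N.

(⇐) This fails: take N = 20. Both 10 ∣ 20 and 20 ∣ 20, yet 20 is not a multiple of 40 (since 20 = 0·40 + 20), so 40 ∤ 20.

Only the forward direction holds.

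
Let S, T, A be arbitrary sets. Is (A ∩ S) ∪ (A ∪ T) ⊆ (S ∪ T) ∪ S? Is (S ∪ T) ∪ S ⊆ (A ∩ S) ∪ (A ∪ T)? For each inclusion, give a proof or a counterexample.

(⟹) This inclusion fails. Take S = ∅, T = ∅, A = {1}; then 1 ∈ (A ∩ S) ∪ (A ∪ T) but 1 ∉ (S ∪ T) ∪ S.

(⟸) This inclusion fails. Take S = {1}, T = ∅, A = ∅; then 1 ∈ (S ∪ T) ∪ S but 1 ∉ (A ∩ S) ∪ (A ∪ T).

Neither inclusion holds.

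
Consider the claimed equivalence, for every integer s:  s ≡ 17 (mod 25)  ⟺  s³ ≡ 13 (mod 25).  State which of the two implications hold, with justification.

The biconditional holds.

[⇐] Suppose s³ ≡ 13 (mod 25). The only residue r in {0, …, 24} with r³ ≡ 13 (mod 25) is r = 17, so s ≡ 17 (mod 25).

[⇒] Suppose s ≡ 17 (mod 25). Write s = 25j + 17. Then (25j + 17)³ = 15625j³ + 31875j² + 21675j + 4913 = 25(625j³ + 1275j² + 867j + 196) + 13, so s³ ≡ 13 (mod 25).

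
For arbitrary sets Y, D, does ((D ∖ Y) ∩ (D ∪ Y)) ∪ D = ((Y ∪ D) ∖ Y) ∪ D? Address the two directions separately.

The two sets are equal.

Forward inclusion. Let x ∈ ((D ∖ Y) ∩ (D ∪ Y)) ∪ D. Then either x ∈ D and x ∉ Y; or x ∈ Y ∩ D. In each case x ∈ ((Y ∪ D) ∖ Y) ∪ D, so ((D ∖ Y) ∩ (D ∪ Y)) ∪ D ⊆ ((Y ∪ D) ∖ Y) ∪ D.

Reverse inclusion. Let x ∈ ((Y ∪ D) ∖ Y) ∪ D. Then either x ∈ D and x ∉ Y; or x ∈ Y ∩ D. In each case x ∈ ((D ∖ Y) ∩ (D ∪ Y)) ∪ D, so ((Y ∪ D) ∖ Y) ∪ D ⊆ ((D ∖ Y) ∩ (D ∪ Y)) ∪ D.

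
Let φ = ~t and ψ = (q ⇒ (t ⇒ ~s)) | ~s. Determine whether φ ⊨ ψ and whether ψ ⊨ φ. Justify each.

[⇒] Assume the antecedent. If t is true, the antecedent cannot hold. If t is false, (q ⇒ (t ⇒ ~s)) | ~s reduces to true regardless of the other variables. Either way (q ⇒ (t ⇒ ~s)) | ~s holds.

[⇐] This fails. Under t = T, s = F, q = F, the left side is false but the right side is true.

Only the forward direction holds.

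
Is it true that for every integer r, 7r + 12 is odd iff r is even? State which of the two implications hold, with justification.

Neither implication holds.

Forward direction. This fails: r = 1 gives 7r + 12 = 19, which is odd, but 1 is odd, not even.

Converse. This also fails: r = 4 is even, but 7r + 12 = 40 is even, not odd.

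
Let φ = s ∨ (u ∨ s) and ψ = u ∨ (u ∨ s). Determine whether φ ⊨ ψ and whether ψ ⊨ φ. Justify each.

Both implications hold.

(⇐) Assume the antecedent. If u is true, s ∨ (u ∨ s) reduces to true regardless of the other variables. If u is false, the antecedent forces (u = F, s = T), and s ∨ (u ∨ s) holds there. Either way s ∨ (u ∨ s) holds.

(⇒) Assume the antecedent. If u is true, u ∨ (u ∨ s) reduces to true regardless of the other variables. If u is false, the antecedent forces (u = F, s = T), and u ∨ (u ∨ s) holds there. Either way u ∨ (u ∨ s) holds.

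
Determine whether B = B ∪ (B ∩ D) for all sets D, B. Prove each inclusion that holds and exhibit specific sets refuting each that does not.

(⊆) Let x ∈ B. Then either x ∈ B and x ∉ D; or x ∈ D ∩ B. In each case x ∈ B ∪ (B ∩ D), so B ⊆ B ∪ (B ∩ D).

(⊇) Let x ∈ B ∪ (B ∩ D). Then either x ∈ B and x ∉ D; or x ∈ D ∩ B. In each case x ∈ B, so B ∪ (B ∩ D) ⊆ B.

The two sets are equal.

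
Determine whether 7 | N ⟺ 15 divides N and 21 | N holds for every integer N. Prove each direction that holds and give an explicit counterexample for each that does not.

Forward direction. This fails: take N = 7. Certainly 7 ∣ 7, but 15 ∤ 7.

Converse. Suppose 15 ∣ N and 21 ∣ N. Any common multiple of 15 and 21 is a multiple of their lcm; here lcm(15, 21) = 15·21/gcd(15, 21) = 315/3 = 105, so 105 ∣ N. Since 7 ∣ 105, it follows that 7 ∣ N.

Only the converse holds.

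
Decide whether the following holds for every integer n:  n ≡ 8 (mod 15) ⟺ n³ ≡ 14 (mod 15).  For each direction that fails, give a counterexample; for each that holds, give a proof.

Forward direction. This fails: take n = 8. Then 8 ≡ 8 (mod 15), but 8³ = 512 ≡ 2 (mod 15), not 14.

Converse. This fails: take n = 14. Then 14³ = 2744 ≡ 14 (mod 15), yet 14 ≡ 14 (mod 15), not 8.

Neither implication holds.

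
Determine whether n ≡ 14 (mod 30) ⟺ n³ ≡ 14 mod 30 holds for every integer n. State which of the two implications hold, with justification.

The biconditional holds.

Forward direction. Suppose n ≡ 14 (mod 30). Write n = 30j + 14. Then (30j + 14)³ = 27000j³ + 37800j² + 17640j + 2744 = 30(900j³ + 1260j² + 588j + 91) + 14, so n³ ≡ 14 (mod 30).

Converse. Suppose n³ ≡ 14 (mod 30). The only residue r in {0, …, 29} with r³ ≡ 14 (mod 30) is r = 14, so n ≡ 14 (mod 30).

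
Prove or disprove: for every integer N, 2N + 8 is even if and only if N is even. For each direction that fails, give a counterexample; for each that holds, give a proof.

(⇒) fails; (⇐) holds.

(⇐) Suppose N is even. Since 2 is even, 2N is even for every N, so 2N + 8 has the same parity as 8, which is even. Hence 2N + 8 is even.

(⇒) This fails: take N = 5. Then 2N + 8 = 18, which is even, yet N = 5 is odd, not even.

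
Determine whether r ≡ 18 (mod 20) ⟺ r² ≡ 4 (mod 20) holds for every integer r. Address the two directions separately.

Only the forward implication holds.

(⇒) Suppose r ≡ 18 (mod 20). Write r = 20j + 18. Then (20j + 18)² = 400j² + 720j + 324 = 20(20j² + 36j + 16) + 4, so r² ≡ 4 (mod 20).

(⇐) This fails: take r = 2. Then 2² = 4 ≡ 4 (mod 20), yet 2 ≡ 2 (mod 20), not 18.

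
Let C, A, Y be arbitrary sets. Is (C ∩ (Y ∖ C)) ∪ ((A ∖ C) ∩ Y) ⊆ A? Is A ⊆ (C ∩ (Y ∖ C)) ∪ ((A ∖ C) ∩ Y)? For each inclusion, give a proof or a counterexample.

(⊆) holds; (⊇) fails.

(⟹) Let x ∈ (C ∩ (Y ∖ C)) ∪ ((A ∖ C) ∩ Y). Then x ∈ A ∩ Y and x ∉ C, from which x ∈ A.

(⟸) This inclusion fails. Take C = ∅, A = {1}, Y = ∅; then 1 ∈ A but 1 ∉ (C ∩ (Y ∖ C)) ∪ ((A ∖ C) ∩ Y).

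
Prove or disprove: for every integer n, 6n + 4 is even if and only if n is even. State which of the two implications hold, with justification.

(→) This fails: take n = 1. Then 6n + 4 = 10, which is even, yet n = 1 is odd, not even.

(←) Suppose n is even. Since 6 is even, 6n is even for every n, so 6n + 4 has the same parity as 4, which is even. Hence 6n + 4 is even.

(⇒) fails; (⇐) holds.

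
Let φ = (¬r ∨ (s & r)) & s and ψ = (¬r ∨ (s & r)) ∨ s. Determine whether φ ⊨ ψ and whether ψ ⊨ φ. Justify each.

Only the forward implication holds.

(⟹) Assume the antecedent. If s is true, (¬r ∨ (s & r)) ∨ s reduces to true regardless of the other variables. If s is false, the antecedent cannot hold. Either way (¬r ∨ (s & r)) ∨ s holds.

(⟸) This fails. Under s = F, r = F, the left side is false but the right side is true.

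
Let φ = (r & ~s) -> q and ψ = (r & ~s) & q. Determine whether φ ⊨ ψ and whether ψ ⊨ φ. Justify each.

[⇒] This fails. Under q = F, s = F, r = F, the left side is true but the right side is false.

[⇐] Assume the antecedent. If q is true, (r & ~s) -> q reduces to true regardless of the other variables. If q is false, the antecedent cannot hold. Either way (r & ~s) -> q holds.

The forward direction fails; the converse holds.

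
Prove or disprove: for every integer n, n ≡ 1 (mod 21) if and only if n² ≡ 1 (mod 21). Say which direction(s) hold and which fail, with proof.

[⇒] Suppose n ≡ 1 (mod 21). Write n = 21j + 1. Then (21j + 1)² = 441j² + 42j + 1 = 21(21j² + 2j) + 1, so n² ≡ 1 (mod 21).

[⇐] This fails: take n = 8. Then 8² = 64 ≡ 1 (mod 21), yet 8 ≡ 8 (mod 21), not 1.

Not equivalent: only (⇒) holds.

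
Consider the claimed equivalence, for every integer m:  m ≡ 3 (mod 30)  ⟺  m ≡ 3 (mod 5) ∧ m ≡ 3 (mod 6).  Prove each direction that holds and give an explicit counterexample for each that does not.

[⇒] Suppose m ≡ 3 (mod 30); write m = 30j + 3. Since 5 ∣ 30, reducing mod 5 gives m ≡ 3 (mod 5); since 6 ∣ 30, reducing mod 6 gives m ≡ 3 (mod 6).

[⇐] Conversely, if m ≡ 3 (mod 5) and m ≡ 3 (mod 6), then by the Chinese remainder theorem m ≡ 3 (mod 30). This is exactly m ≡ 3 (mod 30).

Both directions hold.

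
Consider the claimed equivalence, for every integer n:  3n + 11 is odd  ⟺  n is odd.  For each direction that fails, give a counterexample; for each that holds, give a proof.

Forward direction. This fails: n = 6 gives 3n + 11 = 29, which is odd, but 6 is even, not odd.

Converse. This also fails: n = 3 is odd, but 3n + 11 = 20 is even, not odd.

Both directions fail.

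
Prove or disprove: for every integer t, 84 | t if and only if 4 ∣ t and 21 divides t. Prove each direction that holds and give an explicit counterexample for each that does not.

Converse. Suppose 4 ∣ t and 21 ∣ t. Any common multiple of 4 and 21 is a multiple of their lcm; here gcd(4, 21) = 1, so lcm(4, 21) = 4·21 = 84, so 84 ∣ t.

Forward direction. If 84 ∣ t, write t = 84q. Since 84 = 21·4, t = 4·(21q), so 4 ∣ t; and since 84 = 4·21, t = 21·(4q), so 21 ∣ t.

Both directions hold; the statement is true.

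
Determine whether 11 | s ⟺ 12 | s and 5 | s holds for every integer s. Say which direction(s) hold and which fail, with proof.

Neither direction holds.

[⇒] This fails: take s = 11. Certainly 11 ∣ 11, but 12 ∤ 11.

[⇐] This fails: take s = 60. Both 12 ∣ 60 and 5 ∣ 60, yet 60 is not a multiple of 11 (since 60 = 5·11 + 5), so 11 ∤ 60.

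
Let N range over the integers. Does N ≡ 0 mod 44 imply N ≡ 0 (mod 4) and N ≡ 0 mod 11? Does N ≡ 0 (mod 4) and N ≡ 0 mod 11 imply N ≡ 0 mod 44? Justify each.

(←) If N ≡ 0 (mod 4) and N ≡ 0 (mod 11), then by the Chinese remainder theorem N ≡ 0 (mod 44). This is exactly N ≡ 0 (mod 44).

(→) Suppose N ≡ 0 (mod 44); write N = 44j + 0. Since 4 ∣ 44, reducing mod 4 gives N ≡ 0 (mod 4); since 11 ∣ 44, reducing mod 11 gives N ≡ 0 (mod 11).

The biconditional holds.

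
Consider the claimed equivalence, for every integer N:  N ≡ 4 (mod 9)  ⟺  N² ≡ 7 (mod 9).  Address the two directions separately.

(⟸) This fails: take N = 5. Then 5² = 25 ≡ 7 (mod 9), yet 5 ≡ 5 (mod 9), not 4.

(⟹) Suppose N ≡ 4 (mod 9). Write N = 9j + 4. Then (9j + 4)² = 81j² + 72j + 16 = 9(9j² + 8j + 1) + 7, so N² ≡ 7 (mod 9).

The forward direction holds; the converse fails.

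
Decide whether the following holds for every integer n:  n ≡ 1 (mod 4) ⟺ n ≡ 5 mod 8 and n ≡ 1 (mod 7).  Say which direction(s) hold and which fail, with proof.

(→) This fails: n = 1 gives 1 ≡ 1 (mod 4) but 1 ≡ 1 (mod 8), so the conjunction on the right does not hold.

(←) Conversely, if n ≡ 5 (mod 8) and n ≡ 1 (mod 7), then by the Chinese remainder theorem n ≡ 29 (mod 56). Since 29 ≡ 1 (mod 4) and 4 ∣ 56, we get n ≡ 1 (mod 4).

Not equivalent: only (⇐) holds.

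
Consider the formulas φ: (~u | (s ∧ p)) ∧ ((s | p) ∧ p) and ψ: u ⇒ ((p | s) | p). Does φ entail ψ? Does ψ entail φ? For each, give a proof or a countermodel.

(→) Assume the antecedent. If p is true, u ⇒ ((p | s) | p) reduces to true regardless of the other variables. If p is false, the antecedent cannot hold. Either way u ⇒ ((p | s) | p) holds.

(←) This fails. Under p = F, u = F, s = F, the left side is false but the right side is true.

(⇒) holds; (⇐) fails.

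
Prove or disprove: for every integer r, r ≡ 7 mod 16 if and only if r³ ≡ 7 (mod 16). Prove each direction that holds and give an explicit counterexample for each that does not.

Both implications hold.

Converse. Suppose r³ ≡ 7 (mod 16). The only residue r in {0, …, 15} with r³ ≡ 7 (mod 16) is r = 7, so r ≡ 7 (mod 16).

Forward direction. Suppose r ≡ 7 mod 16. Write r = 16j + 7. Then (16j + 7)³ = 4096j³ + 5376j² + 2352j + 343 = 16(256j³ + 336j² + 147j + 21) + 7, so r³ ≡ 7 (mod 16).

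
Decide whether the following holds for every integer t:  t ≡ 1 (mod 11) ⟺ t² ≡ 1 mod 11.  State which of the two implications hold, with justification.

(→) Suppose t ≡ 1 (mod 11). Write t = 11j + 1. Then (11j + 1)² = 121j² + 22j + 1 = 11(11j² + 2j) + 1, so t² ≡ 1 (mod 11).

(←) This fails: take t = 10. Then 10² = 100 ≡ 1 (mod 11), yet 10 ≡ 10 (mod 11), not 1.

(⇒) holds; (⇐) fails.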